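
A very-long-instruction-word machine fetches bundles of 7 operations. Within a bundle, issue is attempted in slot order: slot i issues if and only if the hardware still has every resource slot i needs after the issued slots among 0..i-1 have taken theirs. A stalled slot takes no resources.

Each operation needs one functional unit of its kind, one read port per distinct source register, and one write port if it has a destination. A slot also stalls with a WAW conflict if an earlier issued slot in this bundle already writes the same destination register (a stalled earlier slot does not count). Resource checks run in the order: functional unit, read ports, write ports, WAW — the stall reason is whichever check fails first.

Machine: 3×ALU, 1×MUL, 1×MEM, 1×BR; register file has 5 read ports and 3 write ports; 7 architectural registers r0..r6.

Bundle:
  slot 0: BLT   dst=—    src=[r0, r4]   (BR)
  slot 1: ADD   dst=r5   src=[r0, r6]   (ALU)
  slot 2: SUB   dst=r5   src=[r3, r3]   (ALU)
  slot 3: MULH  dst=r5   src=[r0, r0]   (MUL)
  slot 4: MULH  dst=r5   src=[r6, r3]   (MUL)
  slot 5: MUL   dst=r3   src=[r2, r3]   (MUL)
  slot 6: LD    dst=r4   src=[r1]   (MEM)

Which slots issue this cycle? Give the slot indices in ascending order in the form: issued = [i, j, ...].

(0) want 1×BR +2rd +0wr — yes → AL3|MU1|ME1|BR0|rd3|wr3
(1) want 1×ALU +2rd +1wr — yes → AL2|MU1|ME1|BR0|rd1|wr2
(2) want 1×ALU +1rd +1wr — WAW → AL2|MU1|ME1|BR0|rd1|wr2
(3) want 1×MUL +1rd +1wr — WAW → AL2|MU1|ME1|BR0|rd1|wr2
(4) want 1×MUL +2rd +1wr — RD_PORT → AL2|MU1|ME1|BR0|rd1|wr2
(5) want 1×MUL +2rd +1wr — RD_PORT → AL2|MU1|ME1|BR0|rd1|wr2
(6) want 1×MEM +1rd +1wr — yes → AL2|MU1|ME0|BR0|rd0|wr1

issued = [0, 1, 6]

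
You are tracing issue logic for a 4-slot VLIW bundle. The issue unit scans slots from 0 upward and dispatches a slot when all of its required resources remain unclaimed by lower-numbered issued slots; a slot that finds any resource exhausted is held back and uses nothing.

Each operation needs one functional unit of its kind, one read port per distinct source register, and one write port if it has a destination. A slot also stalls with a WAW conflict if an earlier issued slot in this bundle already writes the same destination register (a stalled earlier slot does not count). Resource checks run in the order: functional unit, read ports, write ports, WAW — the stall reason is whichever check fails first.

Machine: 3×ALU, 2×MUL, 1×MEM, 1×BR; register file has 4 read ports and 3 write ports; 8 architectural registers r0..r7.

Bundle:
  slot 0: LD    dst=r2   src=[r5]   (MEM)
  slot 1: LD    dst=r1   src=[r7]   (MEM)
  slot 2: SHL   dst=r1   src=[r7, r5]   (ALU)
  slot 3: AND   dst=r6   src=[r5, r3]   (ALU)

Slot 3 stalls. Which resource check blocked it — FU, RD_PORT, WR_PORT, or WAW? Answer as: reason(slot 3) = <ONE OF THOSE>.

(0) want 1×MEM +1rd +1wr — yes → AL3|MU2|ME0|BR1|rd3|wr2
(1) want 1×MEM +1rd +1wr — FU → AL3|MU2|ME0|BR1|rd3|wr2
(2) want 1×ALU +2rd +1wr — yes → AL2|MU2|ME0|BR1|rd1|wr1
(3) want 1×ALU +2rd +1wr — RD_PORT → AL2|MU2|ME0|BR1|rd1|wr1

reason(slot 3) = RD_PORT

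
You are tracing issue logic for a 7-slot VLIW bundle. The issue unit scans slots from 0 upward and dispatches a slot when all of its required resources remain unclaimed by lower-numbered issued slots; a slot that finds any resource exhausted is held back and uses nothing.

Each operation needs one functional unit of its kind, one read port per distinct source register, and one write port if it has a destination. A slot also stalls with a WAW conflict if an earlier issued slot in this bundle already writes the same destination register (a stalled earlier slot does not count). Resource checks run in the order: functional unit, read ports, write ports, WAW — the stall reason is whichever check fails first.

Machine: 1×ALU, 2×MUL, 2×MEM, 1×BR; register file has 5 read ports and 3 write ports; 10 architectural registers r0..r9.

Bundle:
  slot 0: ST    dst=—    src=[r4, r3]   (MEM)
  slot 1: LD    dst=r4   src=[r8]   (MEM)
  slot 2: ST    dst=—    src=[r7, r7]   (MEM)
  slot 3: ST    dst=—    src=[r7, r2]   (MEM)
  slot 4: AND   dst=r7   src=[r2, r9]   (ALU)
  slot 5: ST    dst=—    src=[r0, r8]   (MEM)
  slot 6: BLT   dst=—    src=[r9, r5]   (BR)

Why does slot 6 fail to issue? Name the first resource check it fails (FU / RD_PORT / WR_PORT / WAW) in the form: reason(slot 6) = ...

[0] MEM needs rd=2 wr=0: ok; after: ALU=1 MUL=2 MEM=1 BR=1, R=3, W=3
[1] MEM needs rd=1 wr=1: ok; after: ALU=1 MUL=2 MEM=0 BR=1, R=2, W=2
[2] MEM needs rd=1 wr=0: FU; after: ALU=1 MUL=2 MEM=0 BR=1, R=2, W=2
[3] MEM needs rd=2 wr=0: FU; after: ALU=1 MUL=2 MEM=0 BR=1, R=2, W=2
[4] ALU needs rd=2 wr=1: ok; after: ALU=0 MUL=2 MEM=0 BR=1, R=0, W=1
[5] MEM needs rd=2 wr=0: FU; after: ALU=0 MUL=2 MEM=0 BR=1, R=0, W=1
[6] BR needs rd=2 wr=0: RD_PORT; after: ALU=0 MUL=2 MEM=0 BR=1, R=0, W=1

reason(slot 6) = RD_PORT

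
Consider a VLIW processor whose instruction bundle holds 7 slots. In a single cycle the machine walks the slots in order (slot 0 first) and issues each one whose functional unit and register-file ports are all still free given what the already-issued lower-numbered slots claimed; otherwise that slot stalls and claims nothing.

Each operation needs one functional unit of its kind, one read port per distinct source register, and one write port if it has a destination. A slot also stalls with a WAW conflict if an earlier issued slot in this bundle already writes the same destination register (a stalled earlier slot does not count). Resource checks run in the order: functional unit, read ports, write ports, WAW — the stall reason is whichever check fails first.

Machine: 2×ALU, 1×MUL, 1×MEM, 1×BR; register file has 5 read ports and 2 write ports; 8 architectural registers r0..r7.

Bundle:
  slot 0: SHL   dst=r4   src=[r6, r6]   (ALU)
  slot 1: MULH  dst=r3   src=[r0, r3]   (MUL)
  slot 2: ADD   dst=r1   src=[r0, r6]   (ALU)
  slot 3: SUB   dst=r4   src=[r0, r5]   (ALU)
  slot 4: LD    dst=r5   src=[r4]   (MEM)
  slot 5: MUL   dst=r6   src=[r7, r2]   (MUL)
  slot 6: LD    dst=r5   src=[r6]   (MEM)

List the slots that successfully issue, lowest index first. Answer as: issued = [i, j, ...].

issued = [0, 1]

(0) want 1×ALU +1rd +1wr — yes → AL1|MU1|ME1|BR1|rd4|wr1
(1) want 1×MUL +2rd +1wr — yes → AL1|MU0|ME1|BR1|rd2|wr0
(2) want 1×ALU +2rd +1wr — WR_PORT → AL1|MU0|ME1|BR1|rd2|wr0
(3) want 1×ALU +2rd +1wr — WR_PORT → AL1|MU0|ME1|BR1|rd2|wr0
(4) want 1×MEM +1rd +1wr — WR_PORT → AL1|MU0|ME1|BR1|rd2|wr0
(5) want 1×MUL +2rd +1wr — FU → AL1|MU0|ME1|BR1|rd2|wr0
(6) want 1×MEM +1rd +1wr — WR_PORT → AL1|MU0|ME1|BR1|rd2|wr0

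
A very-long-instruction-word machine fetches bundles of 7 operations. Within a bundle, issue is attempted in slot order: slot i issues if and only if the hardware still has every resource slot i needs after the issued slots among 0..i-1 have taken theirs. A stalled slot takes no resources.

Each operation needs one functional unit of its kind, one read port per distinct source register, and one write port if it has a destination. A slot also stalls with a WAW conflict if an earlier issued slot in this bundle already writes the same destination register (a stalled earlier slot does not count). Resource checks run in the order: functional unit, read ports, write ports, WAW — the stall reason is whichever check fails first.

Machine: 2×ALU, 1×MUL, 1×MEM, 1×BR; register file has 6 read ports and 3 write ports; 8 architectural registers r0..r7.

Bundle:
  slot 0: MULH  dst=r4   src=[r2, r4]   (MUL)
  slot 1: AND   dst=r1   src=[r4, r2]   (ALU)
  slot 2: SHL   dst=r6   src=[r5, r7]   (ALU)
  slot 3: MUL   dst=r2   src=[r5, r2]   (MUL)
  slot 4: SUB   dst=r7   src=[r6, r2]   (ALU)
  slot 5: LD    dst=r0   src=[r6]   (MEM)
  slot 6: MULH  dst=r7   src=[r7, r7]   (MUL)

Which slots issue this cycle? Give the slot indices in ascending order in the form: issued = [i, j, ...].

issued = [0, 1, 2]

[0] MUL needs rd=2 wr=1: ok; after: ALU=2 MUL=0 MEM=1 BR=1, R=4, W=2
[1] ALU needs rd=2 wr=1: ok; after: ALU=1 MUL=0 MEM=1 BR=1, R=2, W=1
[2] ALU needs rd=2 wr=1: ok; after: ALU=0 MUL=0 MEM=1 BR=1, R=0, W=0
[3] MUL needs rd=2 wr=1: FU; after: ALU=0 MUL=0 MEM=1 BR=1, R=0, W=0
[4] ALU needs rd=2 wr=1: FU; after: ALU=0 MUL=0 MEM=1 BR=1, R=0, W=0
[5] MEM needs rd=1 wr=1: RD_PORT; after: ALU=0 MUL=0 MEM=1 BR=1, R=0, W=0
[6] MUL needs rd=1 wr=1: FU; after: ALU=0 MUL=0 MEM=1 BR=1, R=0, W=0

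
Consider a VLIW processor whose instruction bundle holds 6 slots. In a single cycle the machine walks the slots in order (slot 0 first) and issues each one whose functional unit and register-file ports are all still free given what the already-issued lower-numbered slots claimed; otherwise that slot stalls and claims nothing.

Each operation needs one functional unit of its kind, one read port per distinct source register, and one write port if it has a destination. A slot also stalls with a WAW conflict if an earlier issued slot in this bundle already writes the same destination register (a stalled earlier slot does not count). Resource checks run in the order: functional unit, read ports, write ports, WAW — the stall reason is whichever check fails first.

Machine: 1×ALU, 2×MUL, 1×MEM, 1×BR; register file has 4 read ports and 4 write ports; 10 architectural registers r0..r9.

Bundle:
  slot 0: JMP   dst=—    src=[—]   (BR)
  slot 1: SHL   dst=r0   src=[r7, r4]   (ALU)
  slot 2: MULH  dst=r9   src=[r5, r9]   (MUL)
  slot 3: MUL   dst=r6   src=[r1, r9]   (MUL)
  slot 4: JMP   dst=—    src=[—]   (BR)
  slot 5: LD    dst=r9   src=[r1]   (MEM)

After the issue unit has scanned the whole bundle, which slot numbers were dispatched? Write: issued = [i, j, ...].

issued = [0, 1, 2]

#0 BR src=- dispatched  <A:1 Mu:2 Ld:1 B:0 rd:4 wr:4>
#1 ALU src=r7,r4 dispatched  <A:0 Mu:2 Ld:1 B:0 rd:2 wr:3>
#2 MUL src=r5,r9 dispatched  <A:0 Mu:1 Ld:1 B:0 rd:0 wr:2>
#3 MUL src=r1,r9 held:RD_PORT  <A:0 Mu:1 Ld:1 B:0 rd:0 wr:2>
#4 BR src=- held:FU  <A:0 Mu:1 Ld:1 B:0 rd:0 wr:2>
#5 MEM src=r1 held:RD_PORT  <A:0 Mu:1 Ld:1 B:0 rd:0 wr:2>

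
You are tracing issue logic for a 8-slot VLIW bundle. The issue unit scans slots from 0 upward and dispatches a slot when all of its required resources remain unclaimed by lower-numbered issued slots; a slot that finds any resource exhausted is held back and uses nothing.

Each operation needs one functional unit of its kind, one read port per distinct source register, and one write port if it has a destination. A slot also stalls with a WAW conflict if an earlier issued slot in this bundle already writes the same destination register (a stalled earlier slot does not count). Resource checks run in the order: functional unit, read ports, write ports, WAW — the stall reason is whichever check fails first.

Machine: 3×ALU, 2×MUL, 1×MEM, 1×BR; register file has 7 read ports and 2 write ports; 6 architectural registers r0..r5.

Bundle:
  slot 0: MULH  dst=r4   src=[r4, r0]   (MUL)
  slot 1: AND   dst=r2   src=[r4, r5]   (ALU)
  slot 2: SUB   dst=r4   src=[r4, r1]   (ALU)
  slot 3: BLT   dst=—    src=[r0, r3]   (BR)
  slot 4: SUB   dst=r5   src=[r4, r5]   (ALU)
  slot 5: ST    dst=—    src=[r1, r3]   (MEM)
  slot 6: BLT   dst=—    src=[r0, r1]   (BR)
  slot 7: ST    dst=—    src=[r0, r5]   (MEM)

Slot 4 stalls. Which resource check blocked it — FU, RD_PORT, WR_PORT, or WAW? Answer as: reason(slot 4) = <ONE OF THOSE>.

reason(slot 4) = RD_PORT

[0] MUL needs rd=2 wr=1: ok; after: ALU=3 MUL=1 MEM=1 BR=1, R=5, W=1
[1] ALU needs rd=2 wr=1: ok; after: ALU=2 MUL=1 MEM=1 BR=1, R=3, W=0
[2] ALU needs rd=2 wr=1: WR_PORT; after: ALU=2 MUL=1 MEM=1 BR=1, R=3, W=0
[3] BR needs rd=2 wr=0: ok; after: ALU=2 MUL=1 MEM=1 BR=0, R=1, W=0
[4] ALU needs rd=2 wr=1: RD_PORT; after: ALU=2 MUL=1 MEM=1 BR=0, R=1, W=0
[5] MEM needs rd=2 wr=0: RD_PORT; after: ALU=2 MUL=1 MEM=1 BR=0, R=1, W=0
[6] BR needs rd=2 wr=0: FU; after: ALU=2 MUL=1 MEM=1 BR=0, R=1, W=0
[7] MEM needs rd=2 wr=0: RD_PORT; after: ALU=2 MUL=1 MEM=1 BR=0, R=1, W=0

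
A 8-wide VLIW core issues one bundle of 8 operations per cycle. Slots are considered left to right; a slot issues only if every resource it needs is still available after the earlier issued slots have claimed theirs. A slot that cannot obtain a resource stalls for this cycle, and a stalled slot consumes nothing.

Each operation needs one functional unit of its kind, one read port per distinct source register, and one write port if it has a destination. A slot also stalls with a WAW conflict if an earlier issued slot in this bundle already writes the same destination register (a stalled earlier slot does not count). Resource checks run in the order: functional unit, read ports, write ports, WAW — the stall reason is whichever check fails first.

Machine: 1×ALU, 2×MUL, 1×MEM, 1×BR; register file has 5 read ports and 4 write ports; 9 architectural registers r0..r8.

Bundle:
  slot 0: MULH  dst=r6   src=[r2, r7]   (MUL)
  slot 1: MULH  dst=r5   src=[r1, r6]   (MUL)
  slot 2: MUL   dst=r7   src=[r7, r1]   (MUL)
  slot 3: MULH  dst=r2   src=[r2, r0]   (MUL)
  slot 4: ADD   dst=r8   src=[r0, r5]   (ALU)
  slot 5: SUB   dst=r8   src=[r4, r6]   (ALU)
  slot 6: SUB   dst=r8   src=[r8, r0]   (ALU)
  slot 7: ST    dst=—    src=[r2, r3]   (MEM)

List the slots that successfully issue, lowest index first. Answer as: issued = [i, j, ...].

  0. MUL→r6 ⇒ go  {1A/1Mu/1Ld/1B | 3r 3w}
  1. MUL→r5 ⇒ go  {1A/0Mu/1Ld/1B | 1r 2w}
  2. MUL→r7 ⇒ no(FU)  {1A/0Mu/1Ld/1B | 1r 2w}
  3. MUL→r2 ⇒ no(FU)  {1A/0Mu/1Ld/1B | 1r 2w}
  4. ALU→r8 ⇒ no(RD_PORT)  {1A/0Mu/1Ld/1B | 1r 2w}
  5. ALU→r8 ⇒ no(RD_PORT)  {1A/0Mu/1Ld/1B | 1r 2w}
  6. ALU→r8 ⇒ no(RD_PORT)  {1A/0Mu/1Ld/1B | 1r 2w}
  7. MEM ⇒ no(RD_PORT)  {1A/0Mu/1Ld/1B | 1r 2w}

issued = [0, 1]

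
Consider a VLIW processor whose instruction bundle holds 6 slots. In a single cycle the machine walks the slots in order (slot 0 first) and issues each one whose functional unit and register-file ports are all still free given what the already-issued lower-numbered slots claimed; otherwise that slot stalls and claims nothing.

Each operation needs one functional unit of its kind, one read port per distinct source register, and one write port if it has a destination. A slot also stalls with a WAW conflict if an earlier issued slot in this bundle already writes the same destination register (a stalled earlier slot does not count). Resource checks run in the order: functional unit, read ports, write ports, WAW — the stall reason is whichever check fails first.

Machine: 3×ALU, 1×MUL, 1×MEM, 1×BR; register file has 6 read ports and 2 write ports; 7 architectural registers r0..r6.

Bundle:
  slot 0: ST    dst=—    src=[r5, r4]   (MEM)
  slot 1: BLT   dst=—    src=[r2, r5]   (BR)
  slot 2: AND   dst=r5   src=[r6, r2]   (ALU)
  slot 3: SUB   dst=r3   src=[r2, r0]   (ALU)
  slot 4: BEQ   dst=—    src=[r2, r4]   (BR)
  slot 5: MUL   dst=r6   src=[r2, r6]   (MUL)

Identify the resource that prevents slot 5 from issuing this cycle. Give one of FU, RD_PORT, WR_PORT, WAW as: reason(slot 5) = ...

reason(slot 5) = RD_PORT

  0. MEM ⇒ go  {3A/1Mu/0Ld/1B | 4r 2w}
  1. BR ⇒ go  {3A/1Mu/0Ld/0B | 2r 2w}
  2. ALU→r5 ⇒ go  {2A/1Mu/0Ld/0B | 0r 1w}
  3. ALU→r3 ⇒ no(RD_PORT)  {2A/1Mu/0Ld/0B | 0r 1w}
  4. BR ⇒ no(FU)  {2A/1Mu/0Ld/0B | 0r 1w}
  5. MUL→r6 ⇒ no(RD_PORT)  {2A/1Mu/0Ld/0B | 0r 1w}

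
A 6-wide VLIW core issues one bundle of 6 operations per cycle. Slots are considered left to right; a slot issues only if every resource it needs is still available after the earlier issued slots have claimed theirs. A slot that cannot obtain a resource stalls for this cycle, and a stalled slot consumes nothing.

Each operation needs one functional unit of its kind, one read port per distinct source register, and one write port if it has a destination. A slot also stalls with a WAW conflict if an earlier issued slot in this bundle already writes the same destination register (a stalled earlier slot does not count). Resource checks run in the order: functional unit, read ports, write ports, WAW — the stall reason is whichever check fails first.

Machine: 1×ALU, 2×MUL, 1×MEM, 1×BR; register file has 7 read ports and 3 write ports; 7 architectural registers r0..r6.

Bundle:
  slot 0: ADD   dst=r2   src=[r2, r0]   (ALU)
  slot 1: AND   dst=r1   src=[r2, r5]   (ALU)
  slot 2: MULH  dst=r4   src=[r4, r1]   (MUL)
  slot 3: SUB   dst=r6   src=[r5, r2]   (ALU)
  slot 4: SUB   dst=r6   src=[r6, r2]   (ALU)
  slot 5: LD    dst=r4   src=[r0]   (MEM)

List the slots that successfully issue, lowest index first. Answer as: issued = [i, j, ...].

issued = [0, 2]

(0) want 1×ALU +2rd +1wr — yes → AL0|MU2|ME1|BR1|rd5|wr2
(1) want 1×ALU +2rd +1wr — FU → AL0|MU2|ME1|BR1|rd5|wr2
(2) want 1×MUL +2rd +1wr — yes → AL0|MU1|ME1|BR1|rd3|wr1
(3) want 1×ALU +2rd +1wr — FU → AL0|MU1|ME1|BR1|rd3|wr1
(4) want 1×ALU +2rd +1wr — FU → AL0|MU1|ME1|BR1|rd3|wr1
(5) want 1×MEM +1rd +1wr — WAW → AL0|MU1|ME1|BR1|rd3|wr1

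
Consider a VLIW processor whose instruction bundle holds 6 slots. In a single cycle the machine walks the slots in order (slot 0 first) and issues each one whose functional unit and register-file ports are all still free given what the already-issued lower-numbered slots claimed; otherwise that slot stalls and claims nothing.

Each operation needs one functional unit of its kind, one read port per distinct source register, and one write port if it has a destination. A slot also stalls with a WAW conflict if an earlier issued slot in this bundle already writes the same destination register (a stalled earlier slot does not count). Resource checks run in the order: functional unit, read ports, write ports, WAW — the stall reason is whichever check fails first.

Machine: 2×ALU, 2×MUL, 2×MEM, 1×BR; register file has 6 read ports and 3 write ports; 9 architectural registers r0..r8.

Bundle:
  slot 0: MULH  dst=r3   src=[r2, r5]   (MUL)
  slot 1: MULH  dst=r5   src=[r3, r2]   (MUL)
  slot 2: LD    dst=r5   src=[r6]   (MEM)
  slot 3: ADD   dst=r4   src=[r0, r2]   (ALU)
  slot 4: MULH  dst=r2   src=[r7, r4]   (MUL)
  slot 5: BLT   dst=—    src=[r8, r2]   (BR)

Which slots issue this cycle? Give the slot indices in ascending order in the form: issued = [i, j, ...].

slot 0 (MUL): ISSUE — free A2,Mu1,Ld2,B1 rp4 wp2
slot 1 (MUL): ISSUE — free A2,Mu0,Ld2,B1 rp2 wp1
slot 2 (MEM): stall WAW — free A2,Mu0,Ld2,B1 rp2 wp1
slot 3 (ALU): ISSUE — free A1,Mu0,Ld2,B1 rp0 wp0
slot 4 (MUL): stall FU — free A1,Mu0,Ld2,B1 rp0 wp0
slot 5 (BR): stall RD_PORT — free A1,Mu0,Ld2,B1 rp0 wp0

issued = [0, 1, 3]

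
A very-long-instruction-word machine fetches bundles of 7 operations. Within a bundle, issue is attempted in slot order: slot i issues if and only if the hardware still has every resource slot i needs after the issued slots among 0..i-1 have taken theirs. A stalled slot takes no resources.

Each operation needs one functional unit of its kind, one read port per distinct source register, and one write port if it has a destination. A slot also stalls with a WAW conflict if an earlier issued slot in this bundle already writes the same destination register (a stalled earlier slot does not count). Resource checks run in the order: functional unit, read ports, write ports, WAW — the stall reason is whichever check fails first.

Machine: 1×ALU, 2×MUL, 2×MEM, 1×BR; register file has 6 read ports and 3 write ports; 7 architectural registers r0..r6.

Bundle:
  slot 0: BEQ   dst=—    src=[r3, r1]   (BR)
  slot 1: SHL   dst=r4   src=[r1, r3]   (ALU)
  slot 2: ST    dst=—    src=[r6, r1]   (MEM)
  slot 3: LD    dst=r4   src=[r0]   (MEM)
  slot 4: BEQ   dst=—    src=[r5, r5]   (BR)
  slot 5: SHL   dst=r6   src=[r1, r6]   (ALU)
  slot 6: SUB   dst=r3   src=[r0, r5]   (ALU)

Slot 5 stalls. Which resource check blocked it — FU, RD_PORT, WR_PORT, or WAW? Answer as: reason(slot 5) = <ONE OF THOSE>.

(0) want 1×BR +2rd +0wr — yes → AL1|MU2|ME2|BR0|rd4|wr3
(1) want 1×ALU +2rd +1wr — yes → AL0|MU2|ME2|BR0|rd2|wr2
(2) want 1×MEM +2rd +0wr — yes → AL0|MU2|ME1|BR0|rd0|wr2
(3) want 1×MEM +1rd +1wr — RD_PORT → AL0|MU2|ME1|BR0|rd0|wr2
(4) want 1×BR +1rd +0wr — FU → AL0|MU2|ME1|BR0|rd0|wr2
(5) want 1×ALU +2rd +1wr — FU → AL0|MU2|ME1|BR0|rd0|wr2
(6) want 1×ALU +2rd +1wr — FU → AL0|MU2|ME1|BR0|rd0|wr2

reason(slot 5) = FU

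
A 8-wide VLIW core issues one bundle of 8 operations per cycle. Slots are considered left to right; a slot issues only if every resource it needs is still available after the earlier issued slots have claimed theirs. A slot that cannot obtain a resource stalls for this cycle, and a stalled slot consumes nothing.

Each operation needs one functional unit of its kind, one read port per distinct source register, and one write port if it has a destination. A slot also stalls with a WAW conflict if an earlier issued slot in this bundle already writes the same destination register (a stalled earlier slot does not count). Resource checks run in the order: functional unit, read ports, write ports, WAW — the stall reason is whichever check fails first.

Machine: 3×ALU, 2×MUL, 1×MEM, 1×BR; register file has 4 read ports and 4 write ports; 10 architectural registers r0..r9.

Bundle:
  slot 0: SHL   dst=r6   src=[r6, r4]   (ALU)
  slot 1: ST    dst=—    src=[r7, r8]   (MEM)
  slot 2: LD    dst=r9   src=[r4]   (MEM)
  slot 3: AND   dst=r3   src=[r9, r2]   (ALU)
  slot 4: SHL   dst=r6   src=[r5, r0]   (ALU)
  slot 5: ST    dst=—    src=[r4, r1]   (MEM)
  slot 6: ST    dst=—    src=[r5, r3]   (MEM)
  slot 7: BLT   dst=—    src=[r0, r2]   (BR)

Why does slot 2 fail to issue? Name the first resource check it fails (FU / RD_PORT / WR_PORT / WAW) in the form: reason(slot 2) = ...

reason(slot 2) = FU

[0] ALU needs rd=2 wr=1: ok; after: ALU=2 MUL=2 MEM=1 BR=1, R=2, W=3
[1] MEM needs rd=2 wr=0: ok; after: ALU=2 MUL=2 MEM=0 BR=1, R=0, W=3
[2] MEM needs rd=1 wr=1: FU; after: ALU=2 MUL=2 MEM=0 BR=1, R=0, W=3
[3] ALU needs rd=2 wr=1: RD_PORT; after: ALU=2 MUL=2 MEM=0 BR=1, R=0, W=3
[4] ALU needs rd=2 wr=1: RD_PORT; after: ALU=2 MUL=2 MEM=0 BR=1, R=0, W=3
[5] MEM needs rd=2 wr=0: FU; after: ALU=2 MUL=2 MEM=0 BR=1, R=0, W=3
[6] MEM needs rd=2 wr=0: FU; after: ALU=2 MUL=2 MEM=0 BR=1, R=0, W=3
[7] BR needs rd=2 wr=0: RD_PORT; after: ALU=2 MUL=2 MEM=0 BR=1, R=0, W=3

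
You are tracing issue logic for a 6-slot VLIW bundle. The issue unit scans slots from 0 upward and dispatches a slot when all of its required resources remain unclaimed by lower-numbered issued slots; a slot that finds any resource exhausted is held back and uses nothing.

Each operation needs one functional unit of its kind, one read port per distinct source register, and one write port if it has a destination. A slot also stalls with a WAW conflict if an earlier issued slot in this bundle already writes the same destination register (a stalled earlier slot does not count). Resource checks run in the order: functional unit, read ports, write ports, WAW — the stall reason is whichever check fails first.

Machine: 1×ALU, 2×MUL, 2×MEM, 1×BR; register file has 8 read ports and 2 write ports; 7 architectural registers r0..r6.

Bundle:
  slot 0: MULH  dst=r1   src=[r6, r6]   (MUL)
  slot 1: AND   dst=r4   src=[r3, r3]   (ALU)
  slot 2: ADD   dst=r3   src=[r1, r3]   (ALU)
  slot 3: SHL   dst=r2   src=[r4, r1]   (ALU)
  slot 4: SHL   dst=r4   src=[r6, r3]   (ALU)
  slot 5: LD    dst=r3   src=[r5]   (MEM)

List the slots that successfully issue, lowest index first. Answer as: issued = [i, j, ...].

issued = [0, 1]

(0) want 1×MUL +1rd +1wr — yes → AL1|MU1|ME2|BR1|rd7|wr1
(1) want 1×ALU +1rd +1wr — yes → AL0|MU1|ME2|BR1|rd6|wr0
(2) want 1×ALU +2rd +1wr — FU → AL0|MU1|ME2|BR1|rd6|wr0
(3) want 1×ALU +2rd +1wr — FU → AL0|MU1|ME2|BR1|rd6|wr0
(4) want 1×ALU +2rd +1wr — FU → AL0|MU1|ME2|BR1|rd6|wr0
(5) want 1×MEM +1rd +1wr — WR_PORT → AL0|MU1|ME2|BR1|rd6|wr0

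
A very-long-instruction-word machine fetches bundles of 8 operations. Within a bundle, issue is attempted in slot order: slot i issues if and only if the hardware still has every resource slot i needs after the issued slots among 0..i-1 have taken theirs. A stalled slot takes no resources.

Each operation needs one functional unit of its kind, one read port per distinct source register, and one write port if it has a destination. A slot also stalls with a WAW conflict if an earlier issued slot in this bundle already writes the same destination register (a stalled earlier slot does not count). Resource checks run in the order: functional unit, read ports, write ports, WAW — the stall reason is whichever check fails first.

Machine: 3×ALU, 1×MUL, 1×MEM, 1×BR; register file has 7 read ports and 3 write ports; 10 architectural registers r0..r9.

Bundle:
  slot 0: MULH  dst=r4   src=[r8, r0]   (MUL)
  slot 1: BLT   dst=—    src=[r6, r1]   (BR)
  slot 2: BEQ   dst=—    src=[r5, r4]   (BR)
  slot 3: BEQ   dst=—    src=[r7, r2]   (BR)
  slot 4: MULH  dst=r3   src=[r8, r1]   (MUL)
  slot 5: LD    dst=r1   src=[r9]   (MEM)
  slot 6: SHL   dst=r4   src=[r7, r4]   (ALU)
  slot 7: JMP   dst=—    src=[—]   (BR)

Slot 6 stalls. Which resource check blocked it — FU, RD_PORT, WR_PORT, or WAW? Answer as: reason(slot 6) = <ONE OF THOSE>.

reason(slot 6) = WAW

(0) want 1×MUL +2rd +1wr — yes → AL3|MU0|ME1|BR1|rd5|wr2
(1) want 1×BR +2rd +0wr — yes → AL3|MU0|ME1|BR0|rd3|wr2
(2) want 1×BR +2rd +0wr — FU → AL3|MU0|ME1|BR0|rd3|wr2
(3) want 1×BR +2rd +0wr — FU → AL3|MU0|ME1|BR0|rd3|wr2
(4) want 1×MUL +2rd +1wr — FU → AL3|MU0|ME1|BR0|rd3|wr2
(5) want 1×MEM +1rd +1wr — yes → AL3|MU0|ME0|BR0|rd2|wr1
(6) want 1×ALU +2rd +1wr — WAW → AL3|MU0|ME0|BR0|rd2|wr1
(7) want 1×BR +0rd +0wr — FU → AL3|MU0|ME0|BR0|rd2|wr1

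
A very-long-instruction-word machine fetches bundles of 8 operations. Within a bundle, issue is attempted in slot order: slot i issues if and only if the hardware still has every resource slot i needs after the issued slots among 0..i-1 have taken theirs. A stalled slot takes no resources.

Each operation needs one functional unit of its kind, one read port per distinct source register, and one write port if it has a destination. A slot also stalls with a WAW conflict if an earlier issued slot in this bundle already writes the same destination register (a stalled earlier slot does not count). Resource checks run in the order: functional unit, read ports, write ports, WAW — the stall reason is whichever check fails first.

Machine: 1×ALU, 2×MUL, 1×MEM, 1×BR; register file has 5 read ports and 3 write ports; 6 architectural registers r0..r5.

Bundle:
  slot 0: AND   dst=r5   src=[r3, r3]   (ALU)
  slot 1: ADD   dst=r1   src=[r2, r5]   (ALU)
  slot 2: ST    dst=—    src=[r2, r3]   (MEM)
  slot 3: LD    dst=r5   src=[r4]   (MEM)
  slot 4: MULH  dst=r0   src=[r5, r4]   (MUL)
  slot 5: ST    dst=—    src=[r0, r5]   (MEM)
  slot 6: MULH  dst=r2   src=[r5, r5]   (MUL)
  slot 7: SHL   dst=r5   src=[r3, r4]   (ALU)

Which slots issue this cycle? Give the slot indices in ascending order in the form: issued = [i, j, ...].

(0) want 1×ALU +1rd +1wr — yes → AL0|MU2|ME1|BR1|rd4|wr2
(1) want 1×ALU +2rd +1wr — FU → AL0|MU2|ME1|BR1|rd4|wr2
(2) want 1×MEM +2rd +0wr — yes → AL0|MU2|ME0|BR1|rd2|wr2
(3) want 1×MEM +1rd +1wr — FU → AL0|MU2|ME0|BR1|rd2|wr2
(4) want 1×MUL +2rd +1wr — yes → AL0|MU1|ME0|BR1|rd0|wr1
(5) want 1×MEM +2rd +0wr — FU → AL0|MU1|ME0|BR1|rd0|wr1
(6) want 1×MUL +1rd +1wr — RD_PORT → AL0|MU1|ME0|BR1|rd0|wr1
(7) want 1×ALU +2rd +1wr — FU → AL0|MU1|ME0|BR1|rd0|wr1

issued = [0, 2, 4]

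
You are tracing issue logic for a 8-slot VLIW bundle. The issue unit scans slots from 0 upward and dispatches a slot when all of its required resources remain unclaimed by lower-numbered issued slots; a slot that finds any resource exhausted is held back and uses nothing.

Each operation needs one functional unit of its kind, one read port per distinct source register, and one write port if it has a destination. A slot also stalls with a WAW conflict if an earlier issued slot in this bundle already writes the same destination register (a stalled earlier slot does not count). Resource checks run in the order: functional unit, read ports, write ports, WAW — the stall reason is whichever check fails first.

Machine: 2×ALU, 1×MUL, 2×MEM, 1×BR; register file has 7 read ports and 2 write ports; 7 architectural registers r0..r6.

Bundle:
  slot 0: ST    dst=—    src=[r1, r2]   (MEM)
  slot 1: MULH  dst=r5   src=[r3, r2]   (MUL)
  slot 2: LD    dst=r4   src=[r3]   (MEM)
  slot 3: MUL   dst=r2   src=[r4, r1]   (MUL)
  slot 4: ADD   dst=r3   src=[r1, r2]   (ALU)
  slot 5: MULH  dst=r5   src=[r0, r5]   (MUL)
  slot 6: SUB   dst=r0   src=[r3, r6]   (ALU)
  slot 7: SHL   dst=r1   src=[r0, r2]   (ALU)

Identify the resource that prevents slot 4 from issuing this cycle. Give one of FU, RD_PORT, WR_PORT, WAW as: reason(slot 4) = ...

(0) want 1×MEM +2rd +0wr — yes → AL2|MU1|ME1|BR1|rd5|wr2
(1) want 1×MUL +2rd +1wr — yes → AL2|MU0|ME1|BR1|rd3|wr1
(2) want 1×MEM +1rd +1wr — yes → AL2|MU0|ME0|BR1|rd2|wr0
(3) want 1×MUL +2rd +1wr — FU → AL2|MU0|ME0|BR1|rd2|wr0
(4) want 1×ALU +2rd +1wr — WR_PORT → AL2|MU0|ME0|BR1|rd2|wr0
(5) want 1×MUL +2rd +1wr — FU → AL2|MU0|ME0|BR1|rd2|wr0
(6) want 1×ALU +2rd +1wr — WR_PORT → AL2|MU0|ME0|BR1|rd2|wr0
(7) want 1×ALU +2rd +1wr — WR_PORT → AL2|MU0|ME0|BR1|rd2|wr0

reason(slot 4) = WR_PORT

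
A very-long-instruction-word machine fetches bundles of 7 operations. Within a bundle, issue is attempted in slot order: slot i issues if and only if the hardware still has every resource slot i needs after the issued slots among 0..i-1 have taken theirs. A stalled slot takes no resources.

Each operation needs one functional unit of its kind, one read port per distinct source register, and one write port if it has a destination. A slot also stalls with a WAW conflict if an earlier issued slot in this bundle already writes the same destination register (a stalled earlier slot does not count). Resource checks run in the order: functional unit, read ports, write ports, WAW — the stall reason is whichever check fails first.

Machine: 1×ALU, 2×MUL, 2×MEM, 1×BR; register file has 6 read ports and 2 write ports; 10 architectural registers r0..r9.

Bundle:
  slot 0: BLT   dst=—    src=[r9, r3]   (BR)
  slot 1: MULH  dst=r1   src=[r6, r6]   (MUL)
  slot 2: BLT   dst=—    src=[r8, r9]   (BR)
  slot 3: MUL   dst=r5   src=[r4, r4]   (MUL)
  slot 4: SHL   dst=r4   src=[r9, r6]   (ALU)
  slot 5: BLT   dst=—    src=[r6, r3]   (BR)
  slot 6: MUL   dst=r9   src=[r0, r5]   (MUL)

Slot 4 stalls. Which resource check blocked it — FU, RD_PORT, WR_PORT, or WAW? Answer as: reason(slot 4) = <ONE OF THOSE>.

#0 BR src=r9,r3 dispatched  <A:1 Mu:2 Ld:2 B:0 rd:4 wr:2>
#1 MUL src=r6,r6 dispatched  <A:1 Mu:1 Ld:2 B:0 rd:3 wr:1>
#2 BR src=r8,r9 held:FU  <A:1 Mu:1 Ld:2 B:0 rd:3 wr:1>
#3 MUL src=r4,r4 dispatched  <A:1 Mu:0 Ld:2 B:0 rd:2 wr:0>
#4 ALU src=r9,r6 held:WR_PORT  <A:1 Mu:0 Ld:2 B:0 rd:2 wr:0>
#5 BR src=r6,r3 held:FU  <A:1 Mu:0 Ld:2 B:0 rd:2 wr:0>
#6 MUL src=r0,r5 held:FU  <A:1 Mu:0 Ld:2 B:0 rd:2 wr:0>

reason(slot 4) = WR_PORT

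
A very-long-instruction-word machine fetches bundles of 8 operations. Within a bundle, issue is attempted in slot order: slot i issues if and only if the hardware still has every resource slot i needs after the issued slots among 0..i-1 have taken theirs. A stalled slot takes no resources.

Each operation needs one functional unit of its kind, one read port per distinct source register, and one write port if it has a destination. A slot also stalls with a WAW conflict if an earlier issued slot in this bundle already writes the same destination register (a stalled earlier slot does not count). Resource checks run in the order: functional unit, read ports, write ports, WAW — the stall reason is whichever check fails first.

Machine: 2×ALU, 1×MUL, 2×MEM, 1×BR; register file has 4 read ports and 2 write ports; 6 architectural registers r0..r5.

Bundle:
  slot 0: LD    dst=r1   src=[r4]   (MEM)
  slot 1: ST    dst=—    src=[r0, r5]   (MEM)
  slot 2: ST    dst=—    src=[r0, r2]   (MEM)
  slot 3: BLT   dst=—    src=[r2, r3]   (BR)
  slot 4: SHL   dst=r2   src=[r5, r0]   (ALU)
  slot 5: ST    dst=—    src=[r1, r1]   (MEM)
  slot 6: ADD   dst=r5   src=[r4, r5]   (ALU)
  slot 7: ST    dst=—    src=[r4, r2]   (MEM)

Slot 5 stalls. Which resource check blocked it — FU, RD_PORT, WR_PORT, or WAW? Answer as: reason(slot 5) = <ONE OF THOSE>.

slot 0 (MEM): ISSUE — free A2,Mu1,Ld1,B1 rp3 wp1
slot 1 (MEM): ISSUE — free A2,Mu1,Ld0,B1 rp1 wp1
slot 2 (MEM): stall FU — free A2,Mu1,Ld0,B1 rp1 wp1
slot 3 (BR): stall RD_PORT — free A2,Mu1,Ld0,B1 rp1 wp1
slot 4 (ALU): stall RD_PORT — free A2,Mu1,Ld0,B1 rp1 wp1
slot 5 (MEM): stall FU — free A2,Mu1,Ld0,B1 rp1 wp1
slot 6 (ALU): stall RD_PORT — free A2,Mu1,Ld0,B1 rp1 wp1
slot 7 (MEM): stall FU — free A2,Mu1,Ld0,B1 rp1 wp1

reason(slot 5) = FU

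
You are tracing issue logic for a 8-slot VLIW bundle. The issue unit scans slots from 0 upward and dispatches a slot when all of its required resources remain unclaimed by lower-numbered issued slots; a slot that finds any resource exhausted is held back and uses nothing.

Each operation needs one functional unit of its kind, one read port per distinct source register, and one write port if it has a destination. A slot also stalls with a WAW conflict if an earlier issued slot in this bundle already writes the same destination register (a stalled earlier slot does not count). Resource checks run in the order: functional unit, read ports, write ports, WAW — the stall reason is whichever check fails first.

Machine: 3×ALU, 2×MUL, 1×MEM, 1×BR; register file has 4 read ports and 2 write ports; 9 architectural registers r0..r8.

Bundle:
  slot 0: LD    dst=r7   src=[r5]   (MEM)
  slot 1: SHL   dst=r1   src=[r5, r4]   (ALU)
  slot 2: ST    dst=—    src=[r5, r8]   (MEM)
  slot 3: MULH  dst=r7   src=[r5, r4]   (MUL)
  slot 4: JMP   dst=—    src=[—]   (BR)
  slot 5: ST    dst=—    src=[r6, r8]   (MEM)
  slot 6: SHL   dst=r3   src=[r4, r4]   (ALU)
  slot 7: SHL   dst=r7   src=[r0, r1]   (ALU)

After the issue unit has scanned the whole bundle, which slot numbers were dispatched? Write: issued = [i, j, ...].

(0) want 1×MEM +1rd +1wr — yes → AL3|MU2|ME0|BR1|rd3|wr1
(1) want 1×ALU +2rd +1wr — yes → AL2|MU2|ME0|BR1|rd1|wr0
(2) want 1×MEM +2rd +0wr — FU → AL2|MU2|ME0|BR1|rd1|wr0
(3) want 1×MUL +2rd +1wr — RD_PORT → AL2|MU2|ME0|BR1|rd1|wr0
(4) want 1×BR +0rd +0wr — yes → AL2|MU2|ME0|BR0|rd1|wr0
(5) want 1×MEM +2rd +0wr — FU → AL2|MU2|ME0|BR0|rd1|wr0
(6) want 1×ALU +1rd +1wr — WR_PORT → AL2|MU2|ME0|BR0|rd1|wr0
(7) want 1×ALU +2rd +1wr — RD_PORT → AL2|MU2|ME0|BR0|rd1|wr0

issued = [0, 1, 4]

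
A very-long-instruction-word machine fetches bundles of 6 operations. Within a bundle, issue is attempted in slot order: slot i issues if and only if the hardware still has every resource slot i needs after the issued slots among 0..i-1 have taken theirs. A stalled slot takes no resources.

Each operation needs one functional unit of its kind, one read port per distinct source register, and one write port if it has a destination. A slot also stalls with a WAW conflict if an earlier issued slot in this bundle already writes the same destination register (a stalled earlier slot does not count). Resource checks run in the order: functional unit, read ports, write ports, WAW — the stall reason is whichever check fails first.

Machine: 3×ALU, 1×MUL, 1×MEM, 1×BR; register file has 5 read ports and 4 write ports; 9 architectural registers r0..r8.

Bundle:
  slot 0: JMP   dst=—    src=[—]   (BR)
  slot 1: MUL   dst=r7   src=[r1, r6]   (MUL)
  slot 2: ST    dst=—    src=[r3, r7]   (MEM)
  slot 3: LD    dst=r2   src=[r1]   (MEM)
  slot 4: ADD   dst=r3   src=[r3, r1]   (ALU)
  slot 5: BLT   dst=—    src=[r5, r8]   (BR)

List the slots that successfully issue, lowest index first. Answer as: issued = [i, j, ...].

issued = [0, 1, 2]

  0. BR ⇒ go  {3A/1Mu/1Ld/0B | 5r 4w}
  1. MUL→r7 ⇒ go  {3A/0Mu/1Ld/0B | 3r 3w}
  2. MEM ⇒ go  {3A/0Mu/0Ld/0B | 1r 3w}
  3. MEM→r2 ⇒ no(FU)  {3A/0Mu/0Ld/0B | 1r 3w}
  4. ALU→r3 ⇒ no(RD_PORT)  {3A/0Mu/0Ld/0B | 1r 3w}
  5. BR ⇒ no(FU)  {3A/0Mu/0Ld/0B | 1r 3w}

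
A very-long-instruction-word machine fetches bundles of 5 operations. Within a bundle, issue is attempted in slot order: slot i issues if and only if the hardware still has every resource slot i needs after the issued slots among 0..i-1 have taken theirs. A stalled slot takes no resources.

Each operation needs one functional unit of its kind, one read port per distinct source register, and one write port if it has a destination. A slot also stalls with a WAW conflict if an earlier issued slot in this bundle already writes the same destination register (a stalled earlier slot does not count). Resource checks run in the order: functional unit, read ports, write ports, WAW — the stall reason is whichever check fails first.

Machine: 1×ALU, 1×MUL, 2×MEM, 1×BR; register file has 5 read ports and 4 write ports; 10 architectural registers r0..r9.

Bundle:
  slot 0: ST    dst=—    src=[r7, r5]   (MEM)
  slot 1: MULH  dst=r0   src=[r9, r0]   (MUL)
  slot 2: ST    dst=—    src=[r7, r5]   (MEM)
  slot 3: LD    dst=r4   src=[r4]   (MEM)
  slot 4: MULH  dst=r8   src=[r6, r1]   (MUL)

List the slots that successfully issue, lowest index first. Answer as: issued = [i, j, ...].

issued = [0, 1, 3]

slot 0 (MEM): ISSUE — free A1,Mu1,Ld1,B1 rp3 wp4
slot 1 (MUL): ISSUE — free A1,Mu0,Ld1,B1 rp1 wp3
slot 2 (MEM): stall RD_PORT — free A1,Mu0,Ld1,B1 rp1 wp3
slot 3 (MEM): ISSUE — free A1,Mu0,Ld0,B1 rp0 wp2
slot 4 (MUL): stall FU — free A1,Mu0,Ld0,B1 rp0 wp2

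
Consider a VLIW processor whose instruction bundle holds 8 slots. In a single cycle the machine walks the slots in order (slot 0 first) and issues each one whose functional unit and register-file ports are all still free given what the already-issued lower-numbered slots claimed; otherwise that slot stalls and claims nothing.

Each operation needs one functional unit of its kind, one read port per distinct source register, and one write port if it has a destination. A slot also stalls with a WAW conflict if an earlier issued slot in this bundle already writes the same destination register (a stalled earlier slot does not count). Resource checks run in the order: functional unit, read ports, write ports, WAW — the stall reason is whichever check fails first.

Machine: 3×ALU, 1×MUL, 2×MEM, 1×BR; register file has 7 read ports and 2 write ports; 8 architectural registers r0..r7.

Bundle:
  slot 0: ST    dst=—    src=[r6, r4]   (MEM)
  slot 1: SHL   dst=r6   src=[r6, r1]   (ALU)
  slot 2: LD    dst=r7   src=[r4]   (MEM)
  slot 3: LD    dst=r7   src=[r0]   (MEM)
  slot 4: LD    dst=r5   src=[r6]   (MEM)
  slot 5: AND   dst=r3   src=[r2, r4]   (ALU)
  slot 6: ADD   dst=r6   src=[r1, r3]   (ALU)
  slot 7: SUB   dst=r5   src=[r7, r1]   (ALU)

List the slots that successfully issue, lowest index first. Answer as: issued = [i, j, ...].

issued = [0, 1, 2]

slot 0 (MEM): ISSUE — free A3,Mu1,Ld1,B1 rp5 wp2
slot 1 (ALU): ISSUE — free A2,Mu1,Ld1,B1 rp3 wp1
slot 2 (MEM): ISSUE — free A2,Mu1,Ld0,B1 rp2 wp0
slot 3 (MEM): stall FU — free A2,Mu1,Ld0,B1 rp2 wp0
slot 4 (MEM): stall FU — free A2,Mu1,Ld0,B1 rp2 wp0
slot 5 (ALU): stall WR_PORT — free A2,Mu1,Ld0,B1 rp2 wp0
slot 6 (ALU): stall WR_PORT — free A2,Mu1,Ld0,B1 rp2 wp0
slot 7 (ALU): stall WR_PORT — free A2,Mu1,Ld0,B1 rp2 wp0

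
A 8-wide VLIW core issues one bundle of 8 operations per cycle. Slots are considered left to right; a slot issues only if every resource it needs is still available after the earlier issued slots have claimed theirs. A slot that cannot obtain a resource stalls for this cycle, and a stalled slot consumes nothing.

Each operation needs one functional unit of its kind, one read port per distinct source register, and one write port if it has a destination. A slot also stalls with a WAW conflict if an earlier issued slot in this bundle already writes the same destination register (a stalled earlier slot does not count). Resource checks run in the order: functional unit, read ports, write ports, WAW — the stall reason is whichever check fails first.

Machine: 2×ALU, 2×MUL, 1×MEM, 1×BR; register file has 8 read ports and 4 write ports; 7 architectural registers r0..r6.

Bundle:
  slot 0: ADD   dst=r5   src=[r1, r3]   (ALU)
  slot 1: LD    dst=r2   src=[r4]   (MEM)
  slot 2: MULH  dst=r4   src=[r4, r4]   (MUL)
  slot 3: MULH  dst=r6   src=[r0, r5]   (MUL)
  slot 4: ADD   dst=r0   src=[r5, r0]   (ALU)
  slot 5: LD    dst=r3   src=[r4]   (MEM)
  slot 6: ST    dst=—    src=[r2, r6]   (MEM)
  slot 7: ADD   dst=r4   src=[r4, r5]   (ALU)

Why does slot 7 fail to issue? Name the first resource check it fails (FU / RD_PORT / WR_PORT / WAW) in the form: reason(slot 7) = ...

#0 ALU src=r1,r3 dispatched  <A:1 Mu:2 Ld:1 B:1 rd:6 wr:3>
#1 MEM src=r4 dispatched  <A:1 Mu:2 Ld:0 B:1 rd:5 wr:2>
#2 MUL src=r4,r4 dispatched  <A:1 Mu:1 Ld:0 B:1 rd:4 wr:1>
#3 MUL src=r0,r5 dispatched  <A:1 Mu:0 Ld:0 B:1 rd:2 wr:0>
#4 ALU src=r5,r0 held:WR_PORT  <A:1 Mu:0 Ld:0 B:1 rd:2 wr:0>
#5 MEM src=r4 held:FU  <A:1 Mu:0 Ld:0 B:1 rd:2 wr:0>
#6 MEM src=r2,r6 held:FU  <A:1 Mu:0 Ld:0 B:1 rd:2 wr:0>
#7 ALU src=r4,r5 held:WR_PORT  <A:1 Mu:0 Ld:0 B:1 rd:2 wr:0>

reason(slot 7) = WR_PORT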